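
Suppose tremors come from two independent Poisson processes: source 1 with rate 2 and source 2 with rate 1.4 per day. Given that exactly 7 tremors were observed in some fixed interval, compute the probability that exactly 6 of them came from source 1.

0.1194

Given the total, each event is independently from source 1 with probability p = λ_1/(λ_1+λ_2) = 2/3.4 ≈ 0.5882.
So K ~ Binomial(7, 2/3.4): P(K = 6) = C(7,6) · (2/3.4)^6 · (1.4/3.4)^1 ≈ 0.1194.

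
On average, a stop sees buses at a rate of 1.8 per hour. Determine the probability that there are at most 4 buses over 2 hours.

Over the interval, μ = 1.8 × 2 = 3.6 (2 hours).
P(N ≤ 4) = Σ_{j=0}^{4} e^(−μ) μ^j/j! ≈ 0.7064.

0.7064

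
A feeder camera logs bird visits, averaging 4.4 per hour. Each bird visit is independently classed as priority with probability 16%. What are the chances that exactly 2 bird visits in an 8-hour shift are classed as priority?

0.0568

Thinning: the bird visits that are classed as priority themselves form a Poisson process with rate 0.16 × 4.4 = 0.704 per hour.
Over the interval, μ = 0.704 × 8 = 5.632 (an 8-hour shift = 8 hours).
P(N = 2) = e^(−5.632) · 5.632^2/2! ≈ 0.0568.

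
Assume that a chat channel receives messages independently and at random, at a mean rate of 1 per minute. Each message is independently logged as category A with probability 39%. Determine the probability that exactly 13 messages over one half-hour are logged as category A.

0.1025

Thinning: the messages that are logged as category A themselves form a Poisson process with rate 0.39 × 1 = 0.39 per minute.
Over the interval, μ = 0.39 × 30 = 11.7 (a half-hour = 30 minutes).
P(N = 13) = e^(−11.7) · 11.7^13/13! ≈ 0.1025.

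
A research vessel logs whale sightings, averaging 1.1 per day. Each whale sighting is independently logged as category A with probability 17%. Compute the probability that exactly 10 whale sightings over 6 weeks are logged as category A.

0.0955

Thinning: the whale sightings that are logged as category A themselves form a Poisson process with rate 0.17 × 1.1 = 0.187 per day.
Over the interval, μ = 0.187 × 42 = 7.854 (6 weeks = 42 days).
P(N = 10) = e^(−7.854) · 7.854^10/10! ≈ 0.0955.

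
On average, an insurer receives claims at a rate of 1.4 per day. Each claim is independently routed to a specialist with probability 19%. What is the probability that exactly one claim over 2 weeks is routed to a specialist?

Thinning: the claims that are routed to a specialist themselves form a Poisson process with rate 0.19 × 1.4 = 0.266 per day.
Over the interval, μ = 0.266 × 14 = 3.724 (2 weeks = 14 days).
P(N = 1) = e^(−3.724) · 3.724^1/1! ≈ 0.0899.

0.0899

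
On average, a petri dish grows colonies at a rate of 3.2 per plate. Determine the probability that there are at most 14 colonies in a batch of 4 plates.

0.6954

Over the interval, μ = 3.2 × 4 = 12.8 (a batch of 4 plates = 4 plates).
P(N ≤ 14) = Σ_{j=0}^{14} e^(−μ) μ^j/j! ≈ 0.6954.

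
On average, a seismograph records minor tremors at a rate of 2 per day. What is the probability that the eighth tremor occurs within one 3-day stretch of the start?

Over the interval, μ = 2 × 3 = 6 (a 3-day stretch = 3 days).
The eighth arrival falls in the interval iff at least 8 events occur there: P(S_8 ≤ t) = P(N ≥ 8) = 1 − P(N ≤ 7) ≈ 0.2560.

0.2560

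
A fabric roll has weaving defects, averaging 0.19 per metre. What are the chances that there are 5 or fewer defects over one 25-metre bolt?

Over the interval, μ = 0.19 × 25 = 4.75 (a 25-metre bolt = 25 metres).
P(N ≤ 5) = Σ_{j=0}^{5} e^(−μ) μ^j/j! ≈ 0.6597.

0.6597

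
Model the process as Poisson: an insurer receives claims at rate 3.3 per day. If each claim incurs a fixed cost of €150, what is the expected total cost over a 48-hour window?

€990

E[N] = 3.3 × 2 = 6.6 (a 48-hour window = 2 days); E[cost] = 6.6 × €150 = €990.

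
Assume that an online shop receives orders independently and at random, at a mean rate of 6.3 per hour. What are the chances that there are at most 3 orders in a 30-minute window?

Over the interval, μ = 6.3 × 0.5 = 3.15 (a 30-minute window = 0.5 hours).
P(N ≤ 3) = Σ_{j=0}^{3} e^(−μ) μ^j/j! ≈ 0.6137.

0.6137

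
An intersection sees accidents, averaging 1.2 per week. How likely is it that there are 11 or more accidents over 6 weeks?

0.1133

Over the interval, μ = 1.2 × 6 = 7.2 (6 weeks).
P(N ≥ 11) = 1 − P(N ≤ 10) = 1 − Σ_{j=0}^{10} e^(−μ) μ^j/j! ≈ 0.1133.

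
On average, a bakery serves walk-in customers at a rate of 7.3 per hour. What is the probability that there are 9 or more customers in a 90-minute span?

Over the interval, μ = 7.3 × 1.5 = 10.95 (a 90-minute span = 1.5 hours).
P(N ≥ 9) = 1 − P(N ≤ 8) = 1 − Σ_{j=0}^{8} e^(−μ) μ^j/j! ≈ 0.7635.

0.7635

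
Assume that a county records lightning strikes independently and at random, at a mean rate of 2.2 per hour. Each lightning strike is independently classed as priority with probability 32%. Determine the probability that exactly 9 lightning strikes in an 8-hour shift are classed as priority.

Thinning: the lightning strikes that are classed as priority themselves form a Poisson process with rate 0.32 × 2.2 = 0.704 per hour.
Over the interval, μ = 0.704 × 8 = 5.632 (an 8-hour shift = 8 hours).
P(N = 9) = e^(−5.632) · 5.632^9/9! ≈ 0.0563.

0.0563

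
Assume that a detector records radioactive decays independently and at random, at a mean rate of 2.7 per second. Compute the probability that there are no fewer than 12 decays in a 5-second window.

0.6955

Over the interval, μ = 2.7 × 5 = 13.5 (a 5-second window = 5 seconds).
P(N ≥ 12) = 1 − P(N ≤ 11) = 1 − Σ_{j=0}^{11} e^(−μ) μ^j/j! ≈ 0.6955.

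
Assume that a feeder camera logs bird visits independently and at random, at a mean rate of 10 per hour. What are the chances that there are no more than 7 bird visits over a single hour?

With mean μ = 10 per hour,
P(N ≤ 7) = Σ_{j=0}^{7} e^(−μ) μ^j/j! ≈ 0.2202.

0.2202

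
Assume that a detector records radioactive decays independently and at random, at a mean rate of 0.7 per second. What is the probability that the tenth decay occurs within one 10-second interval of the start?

Over the interval, μ = 0.7 × 10 = 7 (a 10-second interval = 10 seconds).
The tenth arrival falls in the interval iff at least 10 events occur there: P(S_10 ≤ t) = P(N ≥ 10) = 1 − P(N ≤ 9) ≈ 0.1695.

0.1695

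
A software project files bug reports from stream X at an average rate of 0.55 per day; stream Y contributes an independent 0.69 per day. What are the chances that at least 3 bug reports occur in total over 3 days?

0.7179

Independent Poisson processes superpose: combined rate λ = 0.55 + 0.69 = 1.24 per day.
Over the interval, μ = 1.24 × 3 = 3.72 (3 days).
P(N ≥ 3) = 1 − P(N ≤ 2) ≈ 0.7179.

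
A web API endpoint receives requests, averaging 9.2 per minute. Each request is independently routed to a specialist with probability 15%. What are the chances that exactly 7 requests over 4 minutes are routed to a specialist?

0.1241

Thinning: the requests that are routed to a specialist themselves form a Poisson process with rate 0.15 × 9.2 = 1.38 per minute.
Over the interval, μ = 1.38 × 4 = 5.52 (4 minutes).
P(N = 7) = e^(−5.52) · 5.52^7/7! ≈ 0.1241.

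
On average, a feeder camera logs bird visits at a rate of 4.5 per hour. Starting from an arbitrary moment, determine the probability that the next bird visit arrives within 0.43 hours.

Inter-arrival times are exponential with rate λ = 4.5 per hour.
P(T ≤ 0.43) = 1 − e^(−λt) = 1 − e^(−4.5 × 0.43) = 1 − e^(−1.935) ≈ 0.8556.

0.8556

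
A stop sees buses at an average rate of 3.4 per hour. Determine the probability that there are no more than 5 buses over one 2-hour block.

Over the interval, μ = 3.4 × 2 = 6.8 (a 2-hour block = 2 hours).
P(N ≤ 5) = Σ_{j=0}^{5} e^(−μ) μ^j/j! ≈ 0.3270.

0.3270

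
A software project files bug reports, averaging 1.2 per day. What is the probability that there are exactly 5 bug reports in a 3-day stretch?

0.1377

Over the interval, μ = 1.2 × 3 = 3.6 (a 3-day stretch = 3 days).
P(N = 5) = e^(−μ) μ^5/5! = e^(−3.6) · 3.6^5/120 ≈ 0.1377.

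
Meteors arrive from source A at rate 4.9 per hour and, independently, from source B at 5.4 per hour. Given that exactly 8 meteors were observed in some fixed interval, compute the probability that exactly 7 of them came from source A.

0.0231

Given the total, each event is independently from source A with probability p = λ_A/(λ_A+λ_B) = 4.9/10.3 ≈ 0.4757.
So K ~ Binomial(8, 4.9/10.3): P(K = 7) = C(8,7) · (4.9/10.3)^7 · (5.4/10.3)^1 ≈ 0.0231.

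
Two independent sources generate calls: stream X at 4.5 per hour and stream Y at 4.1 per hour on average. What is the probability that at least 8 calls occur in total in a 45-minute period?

Independent Poisson processes superpose: combined rate λ = 4.5 + 4.1 = 8.6 per hour.
Over the interval, μ = 8.6 × 0.75 = 6.45 (a 45-minute period = 0.75 hours).
P(N ≥ 8) = 1 − P(N ≤ 7) ≈ 0.3199.

0.3199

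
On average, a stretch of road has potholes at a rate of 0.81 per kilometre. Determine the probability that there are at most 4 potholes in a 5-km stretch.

Over the interval, μ = 0.81 × 5 = 4.05 (a 5-km stretch = 5 kilometres).
P(N ≤ 4) = Σ_{j=0}^{4} e^(−μ) μ^j/j! ≈ 0.6191.

0.6191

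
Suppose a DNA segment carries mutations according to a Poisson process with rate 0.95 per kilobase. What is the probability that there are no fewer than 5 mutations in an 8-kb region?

0.8751

Over the interval, μ = 0.95 × 8 = 7.6 (an 8-kb region = 8 kilobases).
P(N ≥ 5) = 1 − P(N ≤ 4) = 1 − Σ_{j=0}^{4} e^(−μ) μ^j/j! ≈ 0.8751.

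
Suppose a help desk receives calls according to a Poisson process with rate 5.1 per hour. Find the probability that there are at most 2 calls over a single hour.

0.1165

With mean μ = 5.1 per hour,
P(N ≤ 2) = Σ_{j=0}^{2} e^(−μ) μ^j/j! ≈ 0.1165.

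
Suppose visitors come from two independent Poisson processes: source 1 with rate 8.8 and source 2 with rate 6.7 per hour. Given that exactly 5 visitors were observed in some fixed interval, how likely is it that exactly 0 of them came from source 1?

0.0151

Given the total, each event is independently from source 1 with probability p = λ_1/(λ_1+λ_2) = 8.8/15.5 ≈ 0.5677.
So K ~ Binomial(5, 8.8/15.5): P(K = 0) = C(5,0) · (8.8/15.5)^0 · (6.7/15.5)^5 ≈ 0.0151.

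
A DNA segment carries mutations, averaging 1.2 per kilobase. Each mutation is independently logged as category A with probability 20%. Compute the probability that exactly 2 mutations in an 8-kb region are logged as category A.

0.2702

Thinning: the mutations that are logged as category A themselves form a Poisson process with rate 0.2 × 1.2 = 0.24 per kilobase.
Over the interval, μ = 0.24 × 8 = 1.92 (an 8-kb region = 8 kilobases).
P(N = 2) = e^(−1.92) · 1.92^2/2! ≈ 0.2702.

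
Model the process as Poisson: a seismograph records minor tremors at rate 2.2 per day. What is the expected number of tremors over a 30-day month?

E[N] = λt = 2.2 × 30 = 66 (a 30-day month = 30 days).

66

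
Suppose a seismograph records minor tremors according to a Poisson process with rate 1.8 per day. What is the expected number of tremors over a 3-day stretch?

5.4

E[N] = λt = 1.8 × 3 = 5.4 (a 3-day stretch = 3 days).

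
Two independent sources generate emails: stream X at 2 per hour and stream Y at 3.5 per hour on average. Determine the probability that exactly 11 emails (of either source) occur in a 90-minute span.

Independent Poisson processes superpose: combined rate λ = 2 + 3.5 = 5.5 per hour.
Over the interval, μ = 5.5 × 1.5 = 8.25 (a 90-minute span = 1.5 hours).
P(N = 11) = e^(−8.25) · 8.25^11/11! ≈ 0.0789.

0.0789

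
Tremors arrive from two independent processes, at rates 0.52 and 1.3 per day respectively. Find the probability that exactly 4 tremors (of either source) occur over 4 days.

0.0807

Independent Poisson processes superpose: combined rate λ = 0.52 + 1.3 = 1.82 per day.
Over the interval, μ = 1.82 × 4 = 7.28 (4 days).
P(N = 4) = e^(−7.28) · 7.28^4/4! ≈ 0.0807.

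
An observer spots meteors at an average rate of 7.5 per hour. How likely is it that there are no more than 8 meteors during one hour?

With mean μ = 7.5 per hour,
P(N ≤ 8) = Σ_{j=0}^{8} e^(−μ) μ^j/j! ≈ 0.6620.

0.6620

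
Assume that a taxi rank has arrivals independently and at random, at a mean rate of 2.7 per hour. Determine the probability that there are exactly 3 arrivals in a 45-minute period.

0.1827

Over the interval, μ = 2.7 × 0.75 = 2.025 (a 45-minute period = 0.75 hours).
P(N = 3) = e^(−μ) μ^3/3! = e^(−2.025) · 2.025^3/6 ≈ 0.1827.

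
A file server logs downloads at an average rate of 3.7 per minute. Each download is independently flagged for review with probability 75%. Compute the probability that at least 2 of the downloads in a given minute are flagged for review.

Thinning: the downloads that are flagged for review themselves form a Poisson process with rate 0.75 × 3.7 = 2.775 per minute.
So μ = 2.775.
P(N ≥ 2) = 1 − P(N ≤ 1) ≈ 0.7646.

0.7646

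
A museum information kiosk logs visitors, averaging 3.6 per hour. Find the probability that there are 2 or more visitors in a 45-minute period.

Over the interval, μ = 3.6 × 0.75 = 2.7 (a 45-minute period = 0.75 hours).
P(N ≥ 2) = 1 − P(N ≤ 1) = 1 − Σ_{j=0}^{1} e^(−μ) μ^j/j! ≈ 0.7513.

0.7513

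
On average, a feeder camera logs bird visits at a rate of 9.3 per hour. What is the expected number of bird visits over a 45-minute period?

6.975

E[N] = λt = 9.3 × 0.75 = 6.975 (a 45-minute period = 0.75 hours).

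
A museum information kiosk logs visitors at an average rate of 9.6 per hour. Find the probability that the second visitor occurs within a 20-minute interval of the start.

0.8288

Over the interval, μ = 9.6 × 1/3 = 3.2 (a 20-minute interval = 1/3 hours).
The second arrival falls in the interval iff at least 2 events occur there: P(S_2 ≤ t) = P(N ≥ 2) = 1 − P(N ≤ 1) ≈ 0.8288.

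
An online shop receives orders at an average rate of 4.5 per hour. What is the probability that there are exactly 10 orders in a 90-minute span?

0.0634

Over the interval, μ = 4.5 × 1.5 = 6.75 (a 90-minute span = 1.5 hours).
P(N = 10) = e^(−μ) μ^10/10! = e^(−6.75) · 6.75^10/3628800 ≈ 0.0634.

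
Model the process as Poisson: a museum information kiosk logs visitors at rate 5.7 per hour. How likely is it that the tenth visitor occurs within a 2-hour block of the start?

Over the interval, μ = 5.7 × 2 = 11.4 (a 2-hour block = 2 hours).
The tenth arrival falls in the interval iff at least 10 events occur there: P(S_10 ≤ t) = P(N ≥ 10) = 1 − P(N ≤ 9) ≈ 0.7013.

0.7013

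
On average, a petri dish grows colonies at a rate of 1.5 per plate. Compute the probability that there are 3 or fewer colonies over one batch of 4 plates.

Over the interval, μ = 1.5 × 4 = 6 (a batch of 4 plates = 4 plates).
P(N ≤ 3) = Σ_{j=0}^{3} e^(−μ) μ^j/j! ≈ 0.1512.

0.1512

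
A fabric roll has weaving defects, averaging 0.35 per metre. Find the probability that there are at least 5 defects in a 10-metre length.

Over the interval, μ = 0.35 × 10 = 3.5 (a 10-metre length = 10 metres).
P(N ≥ 5) = 1 − P(N ≤ 4) = 1 − Σ_{j=0}^{4} e^(−μ) μ^j/j! ≈ 0.2746.

0.2746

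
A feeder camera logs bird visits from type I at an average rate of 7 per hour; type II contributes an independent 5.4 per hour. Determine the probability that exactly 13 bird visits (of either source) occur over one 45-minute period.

0.0572

Independent Poisson processes superpose: combined rate λ = 7 + 5.4 = 12.4 per hour.
Over the interval, μ = 12.4 × 0.75 = 9.3 (a 45-minute period = 0.75 hours).
P(N = 13) = e^(−9.3) · 9.3^13/13! ≈ 0.0572.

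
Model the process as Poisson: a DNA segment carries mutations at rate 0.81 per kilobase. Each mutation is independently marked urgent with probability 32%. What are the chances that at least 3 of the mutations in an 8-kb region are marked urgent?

Thinning: the mutations that are marked urgent themselves form a Poisson process with rate 0.32 × 0.81 = 0.2592 per kilobase.
Over the interval, μ = 0.2592 × 8 = 2.0736 (an 8-kb region = 8 kilobases).
P(N ≥ 3) = 1 − P(N ≤ 2) ≈ 0.3432.

0.3432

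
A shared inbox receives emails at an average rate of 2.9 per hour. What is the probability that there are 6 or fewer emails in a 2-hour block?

0.6384

Over the interval, μ = 2.9 × 2 = 5.8 (a 2-hour block = 2 hours).
P(N ≤ 6) = Σ_{j=0}^{6} e^(−μ) μ^j/j! ≈ 0.6384.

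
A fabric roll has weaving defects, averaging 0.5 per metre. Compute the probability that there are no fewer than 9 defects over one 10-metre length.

0.0681

Over the interval, μ = 0.5 × 10 = 5 (a 10-metre length = 10 metres).
P(N ≥ 9) = 1 − P(N ≤ 8) = 1 − Σ_{j=0}^{8} e^(−μ) μ^j/j! ≈ 0.0681.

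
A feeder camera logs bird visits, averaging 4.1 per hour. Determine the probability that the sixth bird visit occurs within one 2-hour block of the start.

0.8264

Over the interval, μ = 4.1 × 2 = 8.2 (a 2-hour block = 2 hours).
The sixth arrival falls in the interval iff at least 6 events occur there: P(S_6 ≤ t) = P(N ≥ 6) = 1 − P(N ≤ 5) ≈ 0.8264.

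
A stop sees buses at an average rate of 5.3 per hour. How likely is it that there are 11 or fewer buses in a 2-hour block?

Over the interval, μ = 5.3 × 2 = 10.6 (a 2-hour block = 2 hours).
P(N ≤ 11) = Σ_{j=0}^{11} e^(−μ) μ^j/j! ≈ 0.6269.

0.6269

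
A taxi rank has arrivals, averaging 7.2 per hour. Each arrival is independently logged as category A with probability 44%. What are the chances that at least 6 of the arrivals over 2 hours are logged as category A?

0.6067

Thinning: the arrivals that are logged as category A themselves form a Poisson process with rate 0.44 × 7.2 = 3.168 per hour.
Over the interval, μ = 3.168 × 2 = 6.336 (2 hours).
P(N ≥ 6) = 1 − P(N ≤ 5) ≈ 0.6067.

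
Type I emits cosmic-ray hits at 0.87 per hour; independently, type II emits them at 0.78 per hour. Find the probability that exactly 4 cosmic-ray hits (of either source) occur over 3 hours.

Independent Poisson processes superpose: combined rate λ = 0.87 + 0.78 = 1.65 per hour.
Over the interval, μ = 1.65 × 3 = 4.95 (3 hours).
P(N = 4) = e^(−4.95) · 4.95^4/4! ≈ 0.1772.

0.1772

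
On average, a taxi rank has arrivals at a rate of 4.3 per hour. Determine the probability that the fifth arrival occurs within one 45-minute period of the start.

Over the interval, μ = 4.3 × 0.75 = 3.225 (a 45-minute period = 0.75 hours).
The fifth arrival falls in the interval iff at least 5 events occur there: P(S_5 ≤ t) = P(N ≥ 5) = 1 − P(N ≤ 4) ≈ 0.2239.

0.2239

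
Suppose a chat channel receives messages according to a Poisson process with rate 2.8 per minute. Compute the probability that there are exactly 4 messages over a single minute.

With mean μ = 2.8 per minute,
P(N = 4) = e^(−μ) μ^4/4! = e^(−2.8) · 2.8^4/24 ≈ 0.1557.

0.1557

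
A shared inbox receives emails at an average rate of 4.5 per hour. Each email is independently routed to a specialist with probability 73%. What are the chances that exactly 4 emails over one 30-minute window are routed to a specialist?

0.0587

Thinning: the emails that are routed to a specialist themselves form a Poisson process with rate 0.73 × 4.5 = 3.285 per hour.
Over the interval, μ = 3.285 × 0.5 = 1.6425 (a 30-minute window = 0.5 hours).
P(N = 4) = e^(−1.6425) · 1.6425^4/4! ≈ 0.0587.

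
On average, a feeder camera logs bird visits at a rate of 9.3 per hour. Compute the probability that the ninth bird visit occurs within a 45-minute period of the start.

0.2677

Over the interval, μ = 9.3 × 0.75 = 6.975 (a 45-minute period = 0.75 hours).
The ninth arrival falls in the interval iff at least 9 events occur there: P(S_9 ≤ t) = P(N ≥ 9) = 1 − P(N ≤ 8) ≈ 0.2677.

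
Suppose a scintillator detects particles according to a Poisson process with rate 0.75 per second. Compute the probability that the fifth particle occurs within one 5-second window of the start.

0.3225

Over the interval, μ = 0.75 × 5 = 3.75 (a 5-second window = 5 seconds).
The fifth arrival falls in the interval iff at least 5 events occur there: P(S_5 ≤ t) = P(N ≥ 5) = 1 − P(N ≤ 4) ≈ 0.3225.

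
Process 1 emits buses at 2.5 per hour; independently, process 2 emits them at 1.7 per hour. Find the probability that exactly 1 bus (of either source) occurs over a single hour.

Independent Poisson processes superpose: combined rate λ = 2.5 + 1.7 = 4.2 per hour.
So μ = 4.2.
P(N = 1) = e^(−4.2) · 4.2^1/1! ≈ 0.0630.

0.0630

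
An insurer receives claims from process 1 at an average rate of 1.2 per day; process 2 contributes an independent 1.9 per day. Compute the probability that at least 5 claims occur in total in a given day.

Independent Poisson processes superpose: combined rate λ = 1.2 + 1.9 = 3.1 per day.
So μ = 3.1.
P(N ≥ 5) = 1 − P(N ≤ 4) ≈ 0.2018.

0.2018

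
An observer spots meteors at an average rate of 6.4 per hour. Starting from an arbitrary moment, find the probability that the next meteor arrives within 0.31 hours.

Inter-arrival times are exponential with rate λ = 6.4 per hour.
P(T ≤ 0.31) = 1 − e^(−λt) = 1 − e^(−6.4 × 0.31) = 1 − e^(−1.984) ≈ 0.8625.

0.8625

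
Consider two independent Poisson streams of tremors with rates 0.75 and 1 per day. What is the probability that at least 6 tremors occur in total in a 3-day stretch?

0.4278

Independent Poisson processes superpose: combined rate λ = 0.75 + 1 = 1.75 per day.
Over the interval, μ = 1.75 × 3 = 5.25 (a 3-day stretch = 3 days).
P(N ≥ 6) = 1 − P(N ≤ 5) ≈ 0.4278.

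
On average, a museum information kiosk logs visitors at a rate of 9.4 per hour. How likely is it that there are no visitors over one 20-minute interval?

0.0436

Over the interval, μ = 9.4 × 1/3 ≈ 3.13333 (a 20-minute interval = 1/3 hours).
P(N = 0) = e^(−μ) μ^0/0! = e^(−3.13333) · 3.13333^0/1 ≈ 0.0436.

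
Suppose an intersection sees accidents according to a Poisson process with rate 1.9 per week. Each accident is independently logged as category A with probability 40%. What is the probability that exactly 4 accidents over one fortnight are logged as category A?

Thinning: the accidents that are logged as category A themselves form a Poisson process with rate 0.4 × 1.9 = 0.76 per week.
Over the interval, μ = 0.76 × 2 = 1.52 (a fortnight = 2 weeks).
P(N = 4) = e^(−1.52) · 1.52^4/4! ≈ 0.0486.

0.0486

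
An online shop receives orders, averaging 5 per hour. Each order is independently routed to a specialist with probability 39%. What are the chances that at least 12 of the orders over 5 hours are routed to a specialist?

Thinning: the orders that are routed to a specialist themselves form a Poisson process with rate 0.39 × 5 = 1.95 per hour.
Over the interval, μ = 1.95 × 5 = 9.75 (5 hours).
P(N ≥ 12) = 1 − P(N ≤ 11) ≈ 0.2752.

0.2752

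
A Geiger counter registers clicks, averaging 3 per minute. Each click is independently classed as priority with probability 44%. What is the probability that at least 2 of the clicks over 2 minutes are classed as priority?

Thinning: the clicks that are classed as priority themselves form a Poisson process with rate 0.44 × 3 = 1.32 per minute.
Over the interval, μ = 1.32 × 2 = 2.64 (2 minutes).
P(N ≥ 2) = 1 − P(N ≤ 1) ≈ 0.7402.

0.7402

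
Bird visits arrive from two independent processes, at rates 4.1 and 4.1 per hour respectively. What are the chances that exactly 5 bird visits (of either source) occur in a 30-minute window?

Independent Poisson processes superpose: combined rate λ = 4.1 + 4.1 = 8.2 per hour.
Over the interval, μ = 8.2 × 0.5 = 4.1 (a 30-minute window = 0.5 hours).
P(N = 5) = e^(−4.1) · 4.1^5/5! ≈ 0.1600.

0.1600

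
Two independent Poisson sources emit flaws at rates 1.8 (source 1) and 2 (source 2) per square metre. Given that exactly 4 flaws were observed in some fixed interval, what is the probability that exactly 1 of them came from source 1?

0.2762

Given the total, each event is independently from source 1 with probability p = λ_1/(λ_1+λ_2) = 1.8/3.8 ≈ 0.4737.
So K ~ Binomial(4, 1.8/3.8): P(K = 1) = C(4,1) · (1.8/3.8)^1 · (2/3.8)^3 ≈ 0.2762.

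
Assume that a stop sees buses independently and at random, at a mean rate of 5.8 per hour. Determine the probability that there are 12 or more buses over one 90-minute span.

0.1689

Over the interval, μ = 5.8 × 1.5 = 8.7 (a 90-minute span = 1.5 hours).
P(N ≥ 12) = 1 − P(N ≤ 11) = 1 − Σ_{j=0}^{11} e^(−μ) μ^j/j! ≈ 0.1689.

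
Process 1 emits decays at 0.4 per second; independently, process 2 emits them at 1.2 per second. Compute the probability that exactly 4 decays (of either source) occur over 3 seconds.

0.1820

Independent Poisson processes superpose: combined rate λ = 0.4 + 1.2 = 1.6 per second.
Over the interval, μ = 1.6 × 3 = 4.8 (3 seconds).
P(N = 4) = e^(−4.8) · 4.8^4/4! ≈ 0.1820.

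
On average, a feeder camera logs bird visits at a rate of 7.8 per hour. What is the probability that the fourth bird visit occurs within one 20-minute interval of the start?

0.2640

Over the interval, μ = 7.8 × 1/3 = 2.6 (a 20-minute interval = 1/3 hours).
The fourth arrival falls in the interval iff at least 4 events occur there: P(S_4 ≤ t) = P(N ≥ 4) = 1 − P(N ≤ 3) ≈ 0.2640.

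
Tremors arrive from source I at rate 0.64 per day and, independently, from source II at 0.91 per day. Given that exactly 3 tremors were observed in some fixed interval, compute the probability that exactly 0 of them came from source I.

0.2024

Given the total, each event is independently from source I with probability p = λ_I/(λ_I+λ_II) = 0.64/1.55 ≈ 0.4129.
So K ~ Binomial(3, 0.64/1.55): P(K = 0) = C(3,0) · (0.64/1.55)^0 · (0.91/1.55)^3 ≈ 0.2024.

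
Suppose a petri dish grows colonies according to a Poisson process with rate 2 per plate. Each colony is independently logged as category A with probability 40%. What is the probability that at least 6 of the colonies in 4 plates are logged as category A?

Thinning: the colonies that are logged as category A themselves form a Poisson process with rate 0.4 × 2 = 0.8 per plate.
Over the interval, μ = 0.8 × 4 = 3.2 (4 plates).
P(N ≥ 6) = 1 − P(N ≤ 5) ≈ 0.1054.

0.1054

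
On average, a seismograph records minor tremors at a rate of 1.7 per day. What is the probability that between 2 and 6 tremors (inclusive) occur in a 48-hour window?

0.7953

Over the interval, μ = 1.7 × 2 = 3.4 (a 48-hour window = 2 days).
P(2 ≤ N ≤ 6) = Σ_{j=2}^{6} e^(−3.4) · 3.4^j/j! ≈ 0.7953.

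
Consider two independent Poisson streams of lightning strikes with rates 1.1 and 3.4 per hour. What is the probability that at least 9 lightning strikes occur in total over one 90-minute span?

Independent Poisson processes superpose: combined rate λ = 1.1 + 3.4 = 4.5 per hour.
Over the interval, μ = 4.5 × 1.5 = 6.75 (a 90-minute span = 1.5 hours).
P(N ≥ 9) = 1 − P(N ≤ 8) ≈ 0.2389.

0.2389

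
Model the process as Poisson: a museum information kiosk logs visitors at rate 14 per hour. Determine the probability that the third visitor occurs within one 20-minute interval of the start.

0.8443

Over the interval, μ = 14 × 1/3 ≈ 4.66667 (a 20-minute interval = 1/3 hours).
The third arrival falls in the interval iff at least 3 events occur there: P(S_3 ≤ t) = P(N ≥ 3) = 1 − P(N ≤ 2) ≈ 0.8443.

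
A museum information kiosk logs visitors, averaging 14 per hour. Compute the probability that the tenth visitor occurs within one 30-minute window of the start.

0.1695

Over the interval, μ = 14 × 0.5 = 7 (a 30-minute window = 0.5 hours).
The tenth arrival falls in the interval iff at least 10 events occur there: P(S_10 ≤ t) = P(N ≥ 10) = 1 − P(N ≤ 9) ≈ 0.1695.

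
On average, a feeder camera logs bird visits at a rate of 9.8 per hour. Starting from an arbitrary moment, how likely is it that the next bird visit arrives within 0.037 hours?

0.3041

Inter-arrival times are exponential with rate λ = 9.8 per hour.
P(T ≤ 0.037) = 1 − e^(−λt) = 1 − e^(−9.8 × 0.037) = 1 − e^(−0.3626) ≈ 0.3041.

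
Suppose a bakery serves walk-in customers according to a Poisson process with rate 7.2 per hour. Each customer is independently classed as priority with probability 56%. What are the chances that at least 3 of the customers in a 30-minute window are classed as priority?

0.3277

Thinning: the customers that are classed as priority themselves form a Poisson process with rate 0.56 × 7.2 = 4.032 per hour.
Over the interval, μ = 4.032 × 0.5 = 2.016 (a 30-minute window = 0.5 hours).
P(N ≥ 3) = 1 − P(N ≤ 2) ≈ 0.3277.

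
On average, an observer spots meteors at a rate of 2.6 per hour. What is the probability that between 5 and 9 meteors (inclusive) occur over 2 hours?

0.5542

Over the interval, μ = 2.6 × 2 = 5.2 (2 hours).
P(5 ≤ N ≤ 9) = Σ_{j=5}^{9} e^(−5.2) · 5.2^j/j! ≈ 0.5542.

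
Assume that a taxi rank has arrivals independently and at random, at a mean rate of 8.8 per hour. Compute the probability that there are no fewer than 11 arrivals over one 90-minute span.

0.7651

Over the interval, μ = 8.8 × 1.5 = 13.2 (a 90-minute span = 1.5 hours).
P(N ≥ 11) = 1 − P(N ≤ 10) = 1 − Σ_{j=0}^{10} e^(−μ) μ^j/j! ≈ 0.7651.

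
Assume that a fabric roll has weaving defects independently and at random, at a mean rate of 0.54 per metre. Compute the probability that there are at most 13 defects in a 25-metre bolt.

0.5182

Over the interval, μ = 0.54 × 25 = 13.5 (a 25-metre bolt = 25 metres).
P(N ≤ 13) = Σ_{j=0}^{13} e^(−μ) μ^j/j! ≈ 0.5182.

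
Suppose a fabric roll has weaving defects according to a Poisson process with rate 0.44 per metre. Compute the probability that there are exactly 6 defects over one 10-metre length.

0.1237

Over the interval, μ = 0.44 × 10 = 4.4 (a 10-metre length = 10 metres).
P(N = 6) = e^(−μ) μ^6/6! = e^(−4.4) · 4.4^6/720 ≈ 0.1237.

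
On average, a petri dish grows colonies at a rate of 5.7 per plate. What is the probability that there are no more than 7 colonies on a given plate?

0.7841

With mean μ = 5.7 per plate,
P(N ≤ 7) = Σ_{j=0}^{7} e^(−μ) μ^j/j! ≈ 0.7841.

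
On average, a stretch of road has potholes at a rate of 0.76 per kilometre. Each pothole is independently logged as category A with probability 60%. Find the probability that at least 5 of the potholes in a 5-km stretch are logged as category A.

Thinning: the potholes that are logged as category A themselves form a Poisson process with rate 0.6 × 0.76 = 0.456 per kilometre.
Over the interval, μ = 0.456 × 5 = 2.28 (a 5-km stretch = 5 kilometres).
P(N ≥ 5) = 1 − P(N ≤ 4) ≈ 0.0814.

0.0814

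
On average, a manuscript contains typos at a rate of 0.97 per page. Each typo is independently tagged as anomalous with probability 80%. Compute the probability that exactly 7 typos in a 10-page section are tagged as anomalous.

0.1434

Thinning: the typos that are tagged as anomalous themselves form a Poisson process with rate 0.8 × 0.97 = 0.776 per page.
Over the interval, μ = 0.776 × 10 = 7.76 (a 10-page section = 10 pages).
P(N = 7) = e^(−7.76) · 7.76^7/7! ≈ 0.1434.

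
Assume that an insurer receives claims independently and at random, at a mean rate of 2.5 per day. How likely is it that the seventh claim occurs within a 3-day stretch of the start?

0.6218

Over the interval, μ = 2.5 × 3 = 7.5 (a 3-day stretch = 3 days).
The seventh arrival falls in the interval iff at least 7 events occur there: P(S_7 ≤ t) = P(N ≥ 7) = 1 − P(N ≤ 6) ≈ 0.6218.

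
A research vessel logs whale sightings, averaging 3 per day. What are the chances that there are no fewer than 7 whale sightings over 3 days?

Over the interval, μ = 3 × 3 = 9 (3 days).
P(N ≥ 7) = 1 − P(N ≤ 6) = 1 − Σ_{j=0}^{6} e^(−μ) μ^j/j! ≈ 0.7932.

0.7932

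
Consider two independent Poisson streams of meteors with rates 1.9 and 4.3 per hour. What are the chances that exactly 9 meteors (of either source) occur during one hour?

Independent Poisson processes superpose: combined rate λ = 1.9 + 4.3 = 6.2 per hour.
So μ = 6.2.
P(N = 9) = e^(−6.2) · 6.2^9/9! ≈ 0.0757.

0.0757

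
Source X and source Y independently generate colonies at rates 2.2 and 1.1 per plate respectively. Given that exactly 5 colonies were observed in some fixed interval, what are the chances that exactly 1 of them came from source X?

Given the total, each event is independently from source X with probability p = λ_X/(λ_X+λ_Y) = 2.2/3.3 ≈ 0.6667.
So K ~ Binomial(5, 2.2/3.3): P(K = 1) = C(5,1) · (2.2/3.3)^1 · (1.1/3.3)^4 ≈ 0.0412.

0.0412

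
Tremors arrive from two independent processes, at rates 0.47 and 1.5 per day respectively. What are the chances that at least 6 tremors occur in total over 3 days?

0.5398

Independent Poisson processes superpose: combined rate λ = 0.47 + 1.5 = 1.97 per day.
Over the interval, μ = 1.97 × 3 = 5.91 (3 days).
P(N ≥ 6) = 1 − P(N ≤ 5) ≈ 0.5398.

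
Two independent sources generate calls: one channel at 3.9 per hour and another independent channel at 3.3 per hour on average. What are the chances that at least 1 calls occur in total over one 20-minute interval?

0.9093

Independent Poisson processes superpose: combined rate λ = 3.9 + 3.3 = 7.2 per hour.
Over the interval, μ = 7.2 × 1/3 = 2.4 (a 20-minute interval = 1/3 hours).
P(N ≥ 1) = 1 − P(N ≤ 0) ≈ 0.9093.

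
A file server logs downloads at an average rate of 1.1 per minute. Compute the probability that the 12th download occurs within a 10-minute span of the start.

Over the interval, μ = 1.1 × 10 = 11 (a 10-minute span = 10 minutes).
The 12th arrival falls in the interval iff at least 12 events occur there: P(S_12 ≤ t) = P(N ≥ 12) = 1 − P(N ≤ 11) ≈ 0.4207.

0.4207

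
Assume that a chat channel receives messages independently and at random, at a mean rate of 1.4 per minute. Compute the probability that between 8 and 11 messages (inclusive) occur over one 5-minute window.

Over the interval, μ = 1.4 × 5 = 7 (a 5-minute window = 5 minutes).
P(8 ≤ N ≤ 11) = Σ_{j=8}^{11} e^(−7) · 7^j/j! ≈ 0.3479.

0.3479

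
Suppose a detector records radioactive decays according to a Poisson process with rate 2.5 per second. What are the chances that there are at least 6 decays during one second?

0.0420

With mean μ = 2.5 per second,
P(N ≥ 6) = 1 − P(N ≤ 5) = 1 − Σ_{j=0}^{5} e^(−μ) μ^j/j! ≈ 0.0420.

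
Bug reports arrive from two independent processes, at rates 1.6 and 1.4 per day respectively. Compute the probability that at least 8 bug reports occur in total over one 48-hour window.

Independent Poisson processes superpose: combined rate λ = 1.6 + 1.4 = 3 per day.
Over the interval, μ = 3 × 2 = 6 (a 48-hour window = 2 days).
P(N ≥ 8) = 1 − P(N ≤ 7) ≈ 0.2560.

0.2560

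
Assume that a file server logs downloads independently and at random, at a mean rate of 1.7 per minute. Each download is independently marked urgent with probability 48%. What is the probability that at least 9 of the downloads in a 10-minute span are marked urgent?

Thinning: the downloads that are marked urgent themselves form a Poisson process with rate 0.48 × 1.7 = 0.816 per minute.
Over the interval, μ = 0.816 × 10 = 8.16 (a 10-minute span = 10 minutes).
P(N ≥ 9) = 1 − P(N ≤ 8) ≈ 0.4298.

0.4298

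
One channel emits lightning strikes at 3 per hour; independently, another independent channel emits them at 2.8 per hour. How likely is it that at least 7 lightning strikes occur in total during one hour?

Independent Poisson processes superpose: combined rate λ = 3 + 2.8 = 5.8 per hour.
So μ = 5.8.
P(N ≥ 7) = 1 − P(N ≤ 6) ≈ 0.3616.

0.3616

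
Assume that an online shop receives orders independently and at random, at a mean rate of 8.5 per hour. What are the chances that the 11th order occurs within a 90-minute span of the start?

0.7262

Over the interval, μ = 8.5 × 1.5 = 12.75 (a 90-minute span = 1.5 hours).
The 11th arrival falls in the interval iff at least 11 events occur there: P(S_11 ≤ t) = P(N ≥ 11) = 1 − P(N ≤ 10) ≈ 0.7262.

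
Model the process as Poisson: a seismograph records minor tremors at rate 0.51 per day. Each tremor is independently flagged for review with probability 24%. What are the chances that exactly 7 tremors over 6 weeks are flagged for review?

0.1102

Thinning: the tremors that are flagged for review themselves form a Poisson process with rate 0.24 × 0.51 = 0.1224 per day.
Over the interval, μ = 0.1224 × 42 = 5.1408 (6 weeks = 42 days).
P(N = 7) = e^(−5.1408) · 5.1408^7/7! ≈ 0.1102.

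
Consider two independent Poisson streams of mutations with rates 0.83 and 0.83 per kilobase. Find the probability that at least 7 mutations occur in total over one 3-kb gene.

Independent Poisson processes superpose: combined rate λ = 0.83 + 0.83 = 1.66 per kilobase.
Over the interval, μ = 1.66 × 3 = 4.98 (a 3-kb gene = 3 kilobases).
P(N ≥ 7) = 1 − P(N ≤ 6) ≈ 0.2349.

0.2349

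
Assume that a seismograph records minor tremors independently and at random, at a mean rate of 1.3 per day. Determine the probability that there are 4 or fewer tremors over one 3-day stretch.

Over the interval, μ = 1.3 × 3 = 3.9 (a 3-day stretch = 3 days).
P(N ≤ 4) = Σ_{j=0}^{4} e^(−μ) μ^j/j! ≈ 0.6484.

0.6484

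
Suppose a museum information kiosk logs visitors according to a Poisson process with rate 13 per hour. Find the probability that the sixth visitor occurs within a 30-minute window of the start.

Over the interval, μ = 13 × 0.5 = 6.5 (a 30-minute window = 0.5 hours).
The sixth arrival falls in the interval iff at least 6 events occur there: P(S_6 ≤ t) = P(N ≥ 6) = 1 − P(N ≤ 5) ≈ 0.6310.

0.6310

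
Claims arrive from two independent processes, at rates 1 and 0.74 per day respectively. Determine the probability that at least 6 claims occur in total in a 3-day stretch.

Independent Poisson processes superpose: combined rate λ = 1 + 0.74 = 1.74 per day.
Over the interval, μ = 1.74 × 3 = 5.22 (a 3-day stretch = 3 days).
P(N ≥ 6) = 1 − P(N ≤ 5) ≈ 0.4226.

0.4226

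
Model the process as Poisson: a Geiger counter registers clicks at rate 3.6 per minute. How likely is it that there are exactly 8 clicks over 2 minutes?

0.1337

Over the interval, μ = 3.6 × 2 = 7.2 (2 minutes).
P(N = 8) = e^(−μ) μ^8/8! = e^(−7.2) · 7.2^8/40320 ≈ 0.1337.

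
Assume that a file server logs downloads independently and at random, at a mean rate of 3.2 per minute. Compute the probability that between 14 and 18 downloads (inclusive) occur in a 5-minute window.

Over the interval, μ = 3.2 × 5 = 16 (a 5-minute window = 5 minutes).
P(14 ≤ N ≤ 18) = Σ_{j=14}^{18} e^(−16) · 16^j/j! ≈ 0.4678.

0.4678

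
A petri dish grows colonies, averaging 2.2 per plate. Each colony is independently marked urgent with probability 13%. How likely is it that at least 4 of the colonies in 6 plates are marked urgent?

Thinning: the colonies that are marked urgent themselves form a Poisson process with rate 0.13 × 2.2 = 0.286 per plate.
Over the interval, μ = 0.286 × 6 = 1.716 (6 plates).
P(N ≥ 4) = 1 − P(N ≤ 3) ≈ 0.0956.

0.0956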